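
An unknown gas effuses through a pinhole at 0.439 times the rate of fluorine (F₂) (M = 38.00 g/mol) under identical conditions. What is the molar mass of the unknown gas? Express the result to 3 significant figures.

By Graham's law, rate_X/rate_F₂ = √(M_F₂/M_X).
0.439 = √(38.00/M_X)
M_X = 38.00 / 0.439² = 38.00 / 0.1927 = 197 g/mol

197 g/mol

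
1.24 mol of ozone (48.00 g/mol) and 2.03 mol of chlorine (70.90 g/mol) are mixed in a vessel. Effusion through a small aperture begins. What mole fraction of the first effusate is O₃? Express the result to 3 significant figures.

0.426

Each component's effusion rate ∝ (its partial pressure)·(1/√M) ∝ n_i/√M_i.
Mole fraction of O₃ in the effusate = (n_O₃/√M_O₃) / (n_O₃/√M_O₃ + n_Cl₂/√M_Cl₂)
= (1.24/√48.00) / (1.24/√48.00 + 2.03/√70.90) = 0.1790/(0.1790 + 0.2411) = 0.426.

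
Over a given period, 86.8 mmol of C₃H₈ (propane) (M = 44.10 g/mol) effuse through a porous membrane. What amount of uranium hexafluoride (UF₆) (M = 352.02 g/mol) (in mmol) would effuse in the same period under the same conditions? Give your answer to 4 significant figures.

30.72 mmol

Using Graham's law: rate_UF₆/rate_C₃H₈ = √(M_C₃H₈/M_UF₆) = √(44.10/352.02) = √0.1253 = 0.3539.
So the amount for UF₆ is 86.8 × 0.3539 = 30.72 mmol.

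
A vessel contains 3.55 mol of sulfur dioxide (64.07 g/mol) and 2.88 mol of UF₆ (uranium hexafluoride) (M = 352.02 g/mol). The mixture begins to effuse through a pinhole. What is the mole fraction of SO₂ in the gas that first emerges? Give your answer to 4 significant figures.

Effusion rate of each component ∝ n_i/√M_i (partial pressure × 1/√M).
So x_SO₂ in the escaping gas = (n_SO₂/√M_SO₂) / Σ(n_i/√M_i)
= (3.55/√64.07) / (3.55/√64.07 + 2.88/√352.02) = 0.4435/(0.4435 + 0.1535) = 0.7429.

0.7429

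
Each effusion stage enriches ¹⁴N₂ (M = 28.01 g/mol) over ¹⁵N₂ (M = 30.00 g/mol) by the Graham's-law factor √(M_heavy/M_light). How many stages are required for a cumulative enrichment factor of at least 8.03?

Single-stage factor α = √(30.00/28.01), so ln α = ½ ln(1.07105) = 0.03432.
Need α^N ≥ 8.03 ⇒ N ≥ ln(8.03) / ln α = 2.083 / 0.03432 = 60.70.
Rounding up, N = 61 stages.

61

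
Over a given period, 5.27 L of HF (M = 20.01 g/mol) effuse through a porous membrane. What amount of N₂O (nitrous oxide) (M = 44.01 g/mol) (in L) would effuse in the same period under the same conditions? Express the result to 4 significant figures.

Using Graham's law: rate_N₂O/rate_HF = √(M_HF/M_N₂O) = √(20.01/44.01) = √0.4547 = 0.6743.
So the volume for N₂O is 5.27 × 0.6743 = 3.554 L.

3.554 L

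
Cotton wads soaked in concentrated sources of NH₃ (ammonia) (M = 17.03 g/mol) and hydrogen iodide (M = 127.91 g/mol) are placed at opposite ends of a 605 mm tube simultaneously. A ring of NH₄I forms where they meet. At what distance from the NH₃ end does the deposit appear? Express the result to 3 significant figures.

The fronts meet when d_NH₃ + d_HI = L with d_NH₃/d_HI = √(M_HI/M_NH₃) (Graham's law). Here √(M_HI/M_NH₃) = √(127.91/17.03) = 2.741.
With d_NH₃ + d_HI = 605 mm, d_HI = 605/(1 + 2.741) = 161.7 mm.
d_NH₃ = 605 − 161.7 = 443 mm.

443 mm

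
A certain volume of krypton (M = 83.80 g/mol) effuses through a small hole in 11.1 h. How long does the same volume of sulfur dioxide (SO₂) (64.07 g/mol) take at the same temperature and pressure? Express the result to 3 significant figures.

From Graham's law, t_SO₂/t_Kr = √(M_SO₂/M_Kr) = √(64.07/83.80) = √0.7646 = 0.8744.
So the time for SO₂ is 11.1 × 0.8744 = 9.71 h.

9.71 h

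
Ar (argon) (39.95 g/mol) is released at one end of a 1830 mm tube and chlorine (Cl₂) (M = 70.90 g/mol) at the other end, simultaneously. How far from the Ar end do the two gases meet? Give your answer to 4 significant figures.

Distances travelled in equal time are proportional to diffusion rates, so d_Ar/d_Cl₂ = √(M_Cl₂/M_Ar) = √(70.90/39.95) = 1.332.
With d_Ar + d_Cl₂ = 1830 mm, d_Cl₂ = 1830/(1 + 1.332) = 784.7 mm.
d_Ar = 1830 − 784.7 = 1045 mm.

1045 mm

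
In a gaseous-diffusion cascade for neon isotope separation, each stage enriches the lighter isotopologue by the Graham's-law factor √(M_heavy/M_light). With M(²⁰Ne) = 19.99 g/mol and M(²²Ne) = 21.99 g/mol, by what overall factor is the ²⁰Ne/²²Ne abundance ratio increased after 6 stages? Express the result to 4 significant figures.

1.331

Overall factor = α^6 with α = √(21.99/19.99), i.e. (21.99/19.99)^(6/2).
= 1.10005^3 = 1.331.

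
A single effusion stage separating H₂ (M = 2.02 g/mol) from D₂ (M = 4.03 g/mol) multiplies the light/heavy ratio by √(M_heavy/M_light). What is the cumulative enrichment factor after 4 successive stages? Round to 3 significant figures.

Each stage multiplies the ratio by α = √(4.03/2.02), so after 4 stages the overall factor is α^4 = (4.03/2.02)^(4/2).
= 1.99505^2 = 3.98.

3.98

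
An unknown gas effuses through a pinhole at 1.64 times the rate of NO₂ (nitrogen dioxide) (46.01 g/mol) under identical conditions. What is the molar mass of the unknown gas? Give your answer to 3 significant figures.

Using Graham's law: rate_X/rate_NO₂ = √(M_NO₂/M_X).
1.64 = √(46.01/M_X)
M_X = 46.01 / 1.64² = 46.01 / 2.690 = 17.1 g/mol

17.1 g/mol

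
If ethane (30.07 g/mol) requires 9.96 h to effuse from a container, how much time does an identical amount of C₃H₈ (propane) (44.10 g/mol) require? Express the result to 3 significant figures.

12.1 h

Using Graham's law: t_C₃H₈/t_C₂H₆ = √(M_C₃H₈/M_C₂H₆) = √(44.10/30.07) = √1.467 = 1.211.
So the time for C₃H₈ is 9.96 × 1.211 = 12.1 h.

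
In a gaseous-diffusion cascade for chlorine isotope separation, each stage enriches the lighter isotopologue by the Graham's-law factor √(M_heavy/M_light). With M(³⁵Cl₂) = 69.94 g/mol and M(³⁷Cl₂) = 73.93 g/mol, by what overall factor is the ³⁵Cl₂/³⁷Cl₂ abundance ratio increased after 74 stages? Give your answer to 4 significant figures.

7.790

The single-stage factor is √(M_heavy/M_light), so 74 stages give [√(73.93/69.94)]^74 = (73.93/69.94)^(74/2).
= 1.05705^37 = 7.790.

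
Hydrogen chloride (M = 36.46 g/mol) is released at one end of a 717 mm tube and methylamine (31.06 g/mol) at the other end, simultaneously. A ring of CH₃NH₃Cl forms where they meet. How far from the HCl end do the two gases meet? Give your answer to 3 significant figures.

344 mm

In equal time, each gas travels a distance ∝ its rate ∝ 1/√M, so d_HCl/d_CH₃NH₂ = √(M_CH₃NH₂/M_HCl) = √(31.06/36.46) = 0.9230.
With d_HCl + d_CH₃NH₂ = 717 mm, d_CH₃NH₂ = 717/(1 + 0.9230) = 372.9 mm.
d_HCl = 717 − 372.9 = 344 mm.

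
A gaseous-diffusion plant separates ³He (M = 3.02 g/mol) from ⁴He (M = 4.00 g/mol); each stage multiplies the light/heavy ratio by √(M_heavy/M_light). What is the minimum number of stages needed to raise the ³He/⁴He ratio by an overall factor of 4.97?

12

Per stage α = (4.00/3.02)^(1/2) = 1.32450^0.5, giving ln α = 0.1405.
Need α^N ≥ 4.97 ⇒ N ≥ ln(4.97) / ln α = 1.603 / 0.1405 = 11.41.
Rounding up, N = 12 stages.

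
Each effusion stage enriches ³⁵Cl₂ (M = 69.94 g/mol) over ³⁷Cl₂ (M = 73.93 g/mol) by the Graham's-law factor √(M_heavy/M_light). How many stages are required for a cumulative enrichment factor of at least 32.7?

126

With α = √(73.93/69.94) per stage, ln α = ½ ln(1.05705) = 0.02774.
Need α^N ≥ 32.7 ⇒ N ≥ ln(32.7) / ln α = 3.487 / 0.02774 = 125.71.
Minimum whole number of stages: N = 126.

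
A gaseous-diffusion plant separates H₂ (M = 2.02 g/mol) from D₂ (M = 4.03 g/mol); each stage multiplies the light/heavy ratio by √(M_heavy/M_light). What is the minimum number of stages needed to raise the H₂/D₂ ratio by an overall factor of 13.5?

8

Single-stage factor α = √(4.03/2.02), so ln α = ½ ln(1.99505) = 0.3453.
Need α^N ≥ 13.5 ⇒ N ≥ ln(13.5) / ln α = 2.603 / 0.3453 = 7.54.
So at least 8 stages are needed.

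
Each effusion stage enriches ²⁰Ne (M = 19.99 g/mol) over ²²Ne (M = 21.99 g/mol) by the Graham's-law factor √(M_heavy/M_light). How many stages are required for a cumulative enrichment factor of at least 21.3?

65

Single-stage factor α = √(21.99/19.99), so ln α = ½ ln(1.10005) = 0.04768.
Need α^N ≥ 21.3 ⇒ N ≥ ln(21.3) / ln α = 3.059 / 0.04768 = 64.15.
Minimum whole number of stages: N = 65.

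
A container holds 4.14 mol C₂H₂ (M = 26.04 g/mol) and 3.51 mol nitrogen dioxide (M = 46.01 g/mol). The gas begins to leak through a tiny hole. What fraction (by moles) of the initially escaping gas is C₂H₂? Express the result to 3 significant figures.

0.611

Each component's effusion rate ∝ (its partial pressure)·(1/√M) ∝ n_i/√M_i.
Mole fraction of C₂H₂ in the effusate = (n_C₂H₂/√M_C₂H₂) / (n_C₂H₂/√M_C₂H₂ + n_NO₂/√M_NO₂)
= (4.14/√26.04) / (4.14/√26.04 + 3.51/√46.01) = 0.8113/(0.8113 + 0.5175) = 0.611.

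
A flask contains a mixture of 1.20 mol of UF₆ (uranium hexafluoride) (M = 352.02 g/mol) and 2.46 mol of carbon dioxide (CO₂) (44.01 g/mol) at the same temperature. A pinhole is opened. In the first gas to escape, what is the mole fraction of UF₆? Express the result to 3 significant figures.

Each component's effusion rate ∝ (its partial pressure)·(1/√M) ∝ n_i/√M_i.
So x_UF₆ in the escaping gas = (n_UF₆/√M_UF₆) / Σ(n_i/√M_i)
= (1.20/√352.02) / (1.20/√352.02 + 2.46/√44.01) = 0.06396/(0.06396 + 0.3708) = 0.147.

0.147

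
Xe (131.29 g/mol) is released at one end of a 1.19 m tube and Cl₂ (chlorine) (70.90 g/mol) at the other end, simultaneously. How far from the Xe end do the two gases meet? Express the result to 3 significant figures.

Graham's law gives d_Xe/d_Cl₂ = rate_Xe/rate_Cl₂ = √(M_Cl₂/M_Xe) = √(70.90/131.29) = 0.7349.
With d_Xe + d_Cl₂ = 1.19 m, d_Cl₂ = 1.19/(1 + 0.7349) = 0.6859 m.
d_Xe = 1.19 − 0.6859 = 0.504 m.

0.504 m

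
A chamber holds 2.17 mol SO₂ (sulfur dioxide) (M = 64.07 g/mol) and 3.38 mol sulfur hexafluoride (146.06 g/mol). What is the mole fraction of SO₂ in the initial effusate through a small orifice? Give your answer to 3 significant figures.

0.492

Each component's effusion rate ∝ (its partial pressure)·(1/√M) ∝ n_i/√M_i.
So x_SO₂ in the escaping gas = (n_SO₂/√M_SO₂) / Σ(n_i/√M_i)
= (2.17/√64.07) / (2.17/√64.07 + 3.38/√146.06) = 0.2711/(0.2711 + 0.2797) = 0.492.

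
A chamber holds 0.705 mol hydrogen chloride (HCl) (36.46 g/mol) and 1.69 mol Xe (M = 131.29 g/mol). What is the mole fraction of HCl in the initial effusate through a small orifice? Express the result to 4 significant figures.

0.4418

Each component's effusion rate ∝ (its partial pressure)·(1/√M) ∝ n_i/√M_i.
x_HCl(eff) = (n_HCl/√M_HCl) / (n_HCl/√M_HCl + n_Xe/√M_Xe)
= (0.705/√36.46) / (0.705/√36.46 + 1.69/√131.29) = 0.1168/(0.1168 + 0.1475) = 0.4418.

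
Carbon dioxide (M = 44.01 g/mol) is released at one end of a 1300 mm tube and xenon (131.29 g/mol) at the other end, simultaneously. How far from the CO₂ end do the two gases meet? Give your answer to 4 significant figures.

The fronts meet when d_CO₂ + d_Xe = L with d_CO₂/d_Xe = √(M_Xe/M_CO₂) (Graham's law). Here √(M_Xe/M_CO₂) = √(131.29/44.01) = 1.727.
With d_CO₂ + d_Xe = 1300 mm, d_Xe = 1300/(1 + 1.727) = 476.7 mm.
d_CO₂ = 1300 − 476.7 = 823.3 mm.

823.3 mm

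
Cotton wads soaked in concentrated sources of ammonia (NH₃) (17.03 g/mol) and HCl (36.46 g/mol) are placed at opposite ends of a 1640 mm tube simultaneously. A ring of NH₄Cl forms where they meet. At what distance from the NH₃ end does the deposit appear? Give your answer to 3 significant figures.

974 mm

The fronts meet when d_NH₃ + d_HCl = L with d_NH₃/d_HCl = √(M_HCl/M_NH₃) (Graham's law). Here √(M_HCl/M_NH₃) = √(36.46/17.03) = 1.463.
With d_NH₃ + d_HCl = 1640 mm, d_HCl = 1640/(1 + 1.463) = 665.8 mm.
d_NH₃ = 1640 − 665.8 = 974 mm.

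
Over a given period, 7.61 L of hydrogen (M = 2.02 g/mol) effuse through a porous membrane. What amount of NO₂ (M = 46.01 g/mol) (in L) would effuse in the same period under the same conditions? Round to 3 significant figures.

1.59 L

By Graham's law, rate_NO₂/rate_H₂ = √(M_H₂/M_NO₂) = √(2.02/46.01) = √0.04390 = 0.2095.
So the volume for NO₂ is 7.61 × 0.2095 = 1.59 L.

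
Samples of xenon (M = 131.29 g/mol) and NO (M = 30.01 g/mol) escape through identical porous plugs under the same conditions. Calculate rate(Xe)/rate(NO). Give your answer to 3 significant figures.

0.478

Since effusion rate ∝ 1/√M, rate_Xe/rate_NO = √(M_NO/M_Xe) = √(30.01/131.29) = √0.2286 = 0.478.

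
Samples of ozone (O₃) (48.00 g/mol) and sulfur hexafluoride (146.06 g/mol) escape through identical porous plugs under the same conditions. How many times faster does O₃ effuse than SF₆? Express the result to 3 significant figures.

1.74

Since effusion rate ∝ 1/√M, rate_O₃/rate_SF₆ = √(M_SF₆/M_O₃) = √(146.06/48.00) = √3.043 = 1.74.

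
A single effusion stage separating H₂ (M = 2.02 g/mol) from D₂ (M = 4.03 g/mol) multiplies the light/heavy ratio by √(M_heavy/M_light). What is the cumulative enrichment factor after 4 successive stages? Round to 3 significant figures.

Each stage multiplies the ratio by α = √(4.03/2.02), so after 4 stages the overall factor is α^4 = (4.03/2.02)^(4/2).
= 1.99505^2 = 3.98.

3.98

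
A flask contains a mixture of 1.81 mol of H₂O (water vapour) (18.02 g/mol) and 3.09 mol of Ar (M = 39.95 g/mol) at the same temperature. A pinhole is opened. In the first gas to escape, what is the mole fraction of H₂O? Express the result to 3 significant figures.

0.466

Each component's effusion rate ∝ (its partial pressure)·(1/√M) ∝ n_i/√M_i.
Mole fraction of H₂O in the effusate = (n_H₂O/√M_H₂O) / (n_H₂O/√M_H₂O + n_Ar/√M_Ar)
= (1.81/√18.02) / (1.81/√18.02 + 3.09/√39.95) = 0.4264/(0.4264 + 0.4889) = 0.466.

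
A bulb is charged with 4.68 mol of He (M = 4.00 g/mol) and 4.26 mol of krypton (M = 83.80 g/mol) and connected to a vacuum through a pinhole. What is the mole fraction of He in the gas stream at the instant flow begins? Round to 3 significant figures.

Each component's effusion rate ∝ (its partial pressure)·(1/√M) ∝ n_i/√M_i.
Mole fraction of He in the effusate = (n_He/√M_He) / (n_He/√M_He + n_Kr/√M_Kr)
= (4.68/√4.00) / (4.68/√4.00 + 4.26/√83.80) = 2.340/(2.340 + 0.4654) = 0.834.

0.834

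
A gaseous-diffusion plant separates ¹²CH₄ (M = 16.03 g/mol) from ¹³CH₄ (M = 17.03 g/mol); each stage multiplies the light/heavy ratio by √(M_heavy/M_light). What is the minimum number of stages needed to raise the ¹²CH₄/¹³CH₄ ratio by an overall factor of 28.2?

Single-stage factor α = √(17.03/16.03), so ln α = ½ ln(1.06238) = 0.03026.
Need α^N ≥ 28.2 ⇒ N ≥ ln(28.2) / ln α = 3.339 / 0.03026 = 110.36.
So at least 111 stages are needed.

111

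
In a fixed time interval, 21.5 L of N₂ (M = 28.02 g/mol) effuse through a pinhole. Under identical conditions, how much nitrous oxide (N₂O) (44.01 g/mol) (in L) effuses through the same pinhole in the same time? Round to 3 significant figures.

17.2 L

By Graham's law, rate_N₂O/rate_N₂ = √(M_N₂/M_N₂O) = √(28.02/44.01) = √0.6367 = 0.7979.
So the volume for N₂O is 21.5 × 0.7979 = 17.2 L.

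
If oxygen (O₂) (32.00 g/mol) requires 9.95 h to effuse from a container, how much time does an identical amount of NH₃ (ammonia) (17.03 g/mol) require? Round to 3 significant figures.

7.26 h

Since effusion rate ∝ 1/√M, t_NH₃/t_O₂ = √(M_NH₃/M_O₂) = √(17.03/32.00) = √0.5322 = 0.7295.
So the time for NH₃ is 9.95 × 0.7295 = 7.26 h.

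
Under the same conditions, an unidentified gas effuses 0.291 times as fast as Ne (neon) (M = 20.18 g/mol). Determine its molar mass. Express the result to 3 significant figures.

238 g/mol

From Graham's law, rate_X/rate_Ne = √(M_Ne/M_X).
0.291 = √(20.18/M_X)
M_X = 20.18 / 0.291² = 20.18 / 0.08468 = 238 g/mol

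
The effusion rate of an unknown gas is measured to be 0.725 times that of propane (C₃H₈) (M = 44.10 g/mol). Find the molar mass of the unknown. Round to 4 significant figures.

83.90 g/mol

Since effusion rate ∝ 1/√M, rate_X/rate_C₃H₈ = √(M_C₃H₈/M_X).
0.725 = √(44.10/M_X)
M_X = 44.10 / 0.725² = 44.10 / 0.5256 = 83.90 g/mol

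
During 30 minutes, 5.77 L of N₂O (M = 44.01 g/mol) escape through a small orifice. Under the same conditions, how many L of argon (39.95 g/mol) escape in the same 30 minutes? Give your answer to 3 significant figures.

6.06 L

From Graham's law, rate_Ar/rate_N₂O = √(M_N₂O/M_Ar) = √(44.01/39.95) = √1.102 = 1.050.
So the volume for Ar is 5.77 × 1.050 = 6.06 L.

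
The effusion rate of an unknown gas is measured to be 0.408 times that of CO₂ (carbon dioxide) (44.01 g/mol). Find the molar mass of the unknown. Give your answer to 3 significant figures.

By Graham's law, rate_X/rate_CO₂ = √(M_CO₂/M_X).
0.408 = √(44.01/M_X)
M_X = 44.01 / 0.408² = 44.01 / 0.1665 = 264 g/mol

264 g/mol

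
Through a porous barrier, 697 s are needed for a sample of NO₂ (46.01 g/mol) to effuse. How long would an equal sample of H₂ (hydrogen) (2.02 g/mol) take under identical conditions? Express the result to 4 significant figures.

Since effusion rate ∝ 1/√M, t_H₂/t_NO₂ = √(M_H₂/M_NO₂) = √(2.02/46.01) = √0.04390 = 0.2095.
So the time for H₂ is 697 × 0.2095 = 146.0 s.

146.0 s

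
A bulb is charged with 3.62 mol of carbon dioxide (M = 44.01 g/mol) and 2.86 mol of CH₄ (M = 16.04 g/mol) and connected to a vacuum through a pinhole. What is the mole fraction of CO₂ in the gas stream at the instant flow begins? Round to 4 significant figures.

0.4331

Each component's effusion rate ∝ (its partial pressure)·(1/√M) ∝ n_i/√M_i.
Mole fraction of CO₂ in the effusate = (n_CO₂/√M_CO₂) / (n_CO₂/√M_CO₂ + n_CH₄/√M_CH₄)
= (3.62/√44.01) / (3.62/√44.01 + 2.86/√16.04) = 0.5457/(0.5457 + 0.7141) = 0.4331.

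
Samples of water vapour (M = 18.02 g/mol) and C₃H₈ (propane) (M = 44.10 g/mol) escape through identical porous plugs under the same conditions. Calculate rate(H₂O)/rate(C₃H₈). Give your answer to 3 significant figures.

From Graham's law, rate_H₂O/rate_C₃H₈ = √(M_C₃H₈/M_H₂O) = √(44.10/18.02) = √2.447 = 1.56.

1.56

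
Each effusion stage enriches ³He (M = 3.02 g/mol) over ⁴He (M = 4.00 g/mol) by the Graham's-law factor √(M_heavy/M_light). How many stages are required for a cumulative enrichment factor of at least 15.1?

Single-stage factor α = √(4.00/3.02), so ln α = ½ ln(1.32450) = 0.1405.
Need α^N ≥ 15.1 ⇒ N ≥ ln(15.1) / ln α = 2.715 / 0.1405 = 19.32.
Rounding up, N = 20 stages.

20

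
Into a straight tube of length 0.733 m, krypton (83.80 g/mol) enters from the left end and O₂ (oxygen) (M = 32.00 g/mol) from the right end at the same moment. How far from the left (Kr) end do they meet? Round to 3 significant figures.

The fronts meet when d_Kr + d_O₂ = L with d_Kr/d_O₂ = √(M_O₂/M_Kr) (Graham's law). Here √(M_O₂/M_Kr) = √(32.00/83.80) = 0.6179.
With d_Kr + d_O₂ = 0.733 m, d_O₂ = 0.733/(1 + 0.6179) = 0.4530 m.
d_Kr = 0.733 − 0.4530 = 0.280 m.

0.280 m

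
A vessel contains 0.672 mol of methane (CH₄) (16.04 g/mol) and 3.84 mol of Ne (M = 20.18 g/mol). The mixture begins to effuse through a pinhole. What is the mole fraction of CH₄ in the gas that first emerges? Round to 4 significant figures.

Rate_i ∝ x_i/√M_i (Graham's law weighted by mole fraction), so the effusate composition follows n_i/√M_i.
Mole fraction of CH₄ in the effusate = (n_CH₄/√M_CH₄) / (n_CH₄/√M_CH₄ + n_Ne/√M_Ne)
= (0.672/√16.04) / (0.672/√16.04 + 3.84/√20.18) = 0.1678/(0.1678 + 0.8548) = 0.1641.

0.1641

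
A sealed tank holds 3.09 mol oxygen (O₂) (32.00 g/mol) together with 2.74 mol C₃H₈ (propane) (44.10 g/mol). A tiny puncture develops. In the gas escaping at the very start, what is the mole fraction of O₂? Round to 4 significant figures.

0.5697

Rate_i ∝ x_i/√M_i (Graham's law weighted by mole fraction), so the effusate composition follows n_i/√M_i.
x_O₂(eff) = (n_O₂/√M_O₂) / (n_O₂/√M_O₂ + n_C₃H₈/√M_C₃H₈)
= (3.09/√32.00) / (3.09/√32.00 + 2.74/√44.10) = 0.5462/(0.5462 + 0.4126) = 0.5697.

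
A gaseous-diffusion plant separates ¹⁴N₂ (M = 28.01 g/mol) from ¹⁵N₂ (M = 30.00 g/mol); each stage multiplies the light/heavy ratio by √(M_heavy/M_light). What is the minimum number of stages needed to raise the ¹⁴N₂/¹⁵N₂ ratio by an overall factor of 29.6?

Per stage α = (30.00/28.01)^(1/2) = 1.07105^0.5, giving ln α = 0.03432.
Need α^N ≥ 29.6 ⇒ N ≥ ln(29.6) / ln α = 3.388 / 0.03432 = 98.72.
So at least 99 stages are needed.

99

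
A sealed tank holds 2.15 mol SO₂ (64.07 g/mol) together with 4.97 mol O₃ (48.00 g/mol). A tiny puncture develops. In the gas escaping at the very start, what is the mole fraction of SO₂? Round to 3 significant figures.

0.272

Effusion rate of each component ∝ n_i/√M_i (partial pressure × 1/√M).
So x_SO₂ in the escaping gas = (n_SO₂/√M_SO₂) / Σ(n_i/√M_i)
= (2.15/√64.07) / (2.15/√64.07 + 4.97/√48.00) = 0.2686/(0.2686 + 0.7174) = 0.272.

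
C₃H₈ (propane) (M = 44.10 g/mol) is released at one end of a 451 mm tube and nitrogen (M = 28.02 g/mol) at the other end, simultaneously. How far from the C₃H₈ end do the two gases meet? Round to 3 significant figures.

200 mm

Distances travelled in equal time are proportional to diffusion rates, so d_C₃H₈/d_N₂ = √(M_N₂/M_C₃H₈) = √(28.02/44.10) = 0.7971.
With d_C₃H₈ + d_N₂ = 451 mm, d_N₂ = 451/(1 + 0.7971) = 251.0 mm.
d_C₃H₈ = 451 − 251.0 = 200 mm.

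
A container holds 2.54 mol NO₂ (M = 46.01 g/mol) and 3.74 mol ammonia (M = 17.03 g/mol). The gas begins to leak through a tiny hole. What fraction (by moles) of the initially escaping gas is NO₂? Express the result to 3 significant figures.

0.292

The effusion rate of species i is ∝ p_i/√M_i ∝ n_i/√M_i.
Mole fraction of NO₂ in the effusate = (n_NO₂/√M_NO₂) / (n_NO₂/√M_NO₂ + n_NH₃/√M_NH₃)
= (2.54/√46.01) / (2.54/√46.01 + 3.74/√17.03) = 0.3745/(0.3745 + 0.9063) = 0.292.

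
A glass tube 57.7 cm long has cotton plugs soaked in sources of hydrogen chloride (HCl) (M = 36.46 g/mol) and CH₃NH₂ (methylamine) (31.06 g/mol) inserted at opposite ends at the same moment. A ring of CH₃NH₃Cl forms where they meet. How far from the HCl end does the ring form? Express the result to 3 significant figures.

27.7 cm

In equal time, each gas travels a distance ∝ its rate ∝ 1/√M, so d_HCl/d_CH₃NH₂ = √(M_CH₃NH₂/M_HCl) = √(31.06/36.46) = 0.9230.
With d_HCl + d_CH₃NH₂ = 57.7 cm, d_CH₃NH₂ = 57.7/(1 + 0.9230) = 30.01 cm.
d_HCl = 57.7 − 30.01 = 27.7 cm.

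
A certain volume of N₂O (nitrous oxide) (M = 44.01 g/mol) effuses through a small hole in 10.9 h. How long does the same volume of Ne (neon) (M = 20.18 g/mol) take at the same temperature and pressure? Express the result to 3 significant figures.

7.38 h

Graham's law gives t_Ne/t_N₂O = √(M_Ne/M_N₂O) = √(20.18/44.01) = √0.4585 = 0.6772.
So the time for Ne is 10.9 × 0.6772 = 7.38 h.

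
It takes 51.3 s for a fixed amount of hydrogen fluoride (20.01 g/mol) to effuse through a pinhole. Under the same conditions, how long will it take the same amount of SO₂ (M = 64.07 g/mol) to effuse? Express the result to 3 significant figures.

91.8 s

Using Graham's law: t_SO₂/t_HF = √(M_SO₂/M_HF) = √(64.07/20.01) = √3.202 = 1.789.
So the time for SO₂ is 51.3 × 1.789 = 91.8 s.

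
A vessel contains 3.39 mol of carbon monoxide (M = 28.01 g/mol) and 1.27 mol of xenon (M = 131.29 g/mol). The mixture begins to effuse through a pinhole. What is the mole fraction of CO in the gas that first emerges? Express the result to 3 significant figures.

0.852

Each component's effusion rate ∝ (its partial pressure)·(1/√M) ∝ n_i/√M_i.
So x_CO in the escaping gas = (n_CO/√M_CO) / Σ(n_i/√M_i)
= (3.39/√28.01) / (3.39/√28.01 + 1.27/√131.29) = 0.6405/(0.6405 + 0.1108) = 0.852.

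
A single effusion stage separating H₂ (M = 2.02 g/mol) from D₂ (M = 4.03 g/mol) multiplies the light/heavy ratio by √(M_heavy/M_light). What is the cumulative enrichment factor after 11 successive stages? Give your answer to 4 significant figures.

44.64

Overall factor = α^11 with α = √(4.03/2.02), i.e. (4.03/2.02)^(11/2).
= 1.99505^(11/2) = 44.64.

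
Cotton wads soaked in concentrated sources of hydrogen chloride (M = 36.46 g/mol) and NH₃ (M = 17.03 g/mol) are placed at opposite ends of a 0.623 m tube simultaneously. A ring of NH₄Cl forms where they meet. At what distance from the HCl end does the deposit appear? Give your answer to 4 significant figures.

0.2529 m

The fronts meet when d_HCl + d_NH₃ = L with d_HCl/d_NH₃ = √(M_NH₃/M_HCl) (Graham's law). Here √(M_NH₃/M_HCl) = √(17.03/36.46) = 0.6834.
With d_HCl + d_NH₃ = 0.623 m, d_NH₃ = 0.623/(1 + 0.6834) = 0.3701 m.
d_HCl = 0.623 − 0.3701 = 0.2529 m.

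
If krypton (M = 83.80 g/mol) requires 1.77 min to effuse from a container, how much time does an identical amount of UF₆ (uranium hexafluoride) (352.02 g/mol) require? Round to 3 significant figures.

3.63 min

Since effusion rate ∝ 1/√M, t_UF₆/t_Kr = √(M_UF₆/M_Kr) = √(352.02/83.80) = √4.201 = 2.050.
So the time for UF₆ is 1.77 × 2.050 = 3.63 min.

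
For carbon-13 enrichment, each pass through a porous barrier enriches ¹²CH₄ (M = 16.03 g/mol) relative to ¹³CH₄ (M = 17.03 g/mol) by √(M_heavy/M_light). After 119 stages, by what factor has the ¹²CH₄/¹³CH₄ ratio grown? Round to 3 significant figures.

36.6

Overall factor = α^119 with α = √(17.03/16.03), i.e. (17.03/16.03)^(119/2).
= 1.06238^(119/2) = 36.6.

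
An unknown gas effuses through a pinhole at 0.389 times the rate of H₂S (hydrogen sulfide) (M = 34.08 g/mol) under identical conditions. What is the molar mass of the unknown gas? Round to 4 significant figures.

225.2 g/mol

By Graham's law, rate_X/rate_H₂S = √(M_H₂S/M_X).
0.389 = √(34.08/M_X)
M_X = 34.08 / 0.389² = 34.08 / 0.1513 = 225.2 g/mol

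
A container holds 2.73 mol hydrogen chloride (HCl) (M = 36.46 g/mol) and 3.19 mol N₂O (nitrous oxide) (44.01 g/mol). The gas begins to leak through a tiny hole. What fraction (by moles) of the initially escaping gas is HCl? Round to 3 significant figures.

0.485

Effusion rate of each component ∝ n_i/√M_i (partial pressure × 1/√M).
Mole fraction of HCl in the effusate = (n_HCl/√M_HCl) / (n_HCl/√M_HCl + n_N₂O/√M_N₂O)
= (2.73/√36.46) / (2.73/√36.46 + 3.19/√44.01) = 0.4521/(0.4521 + 0.4809) = 0.485.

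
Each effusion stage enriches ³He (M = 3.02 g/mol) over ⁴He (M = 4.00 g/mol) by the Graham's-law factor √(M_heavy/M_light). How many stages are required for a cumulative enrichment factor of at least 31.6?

25

With α = √(4.00/3.02) per stage, ln α = ½ ln(1.32450) = 0.1405.
Need α^N ≥ 31.6 ⇒ N ≥ ln(31.6) / ln α = 3.453 / 0.1405 = 24.57.
Minimum whole number of stages: N = 25.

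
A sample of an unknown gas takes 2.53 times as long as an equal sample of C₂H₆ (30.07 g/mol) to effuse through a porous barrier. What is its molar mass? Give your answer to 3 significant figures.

Using Graham's law: t_X/t_C₂H₆ = √(M_X/M_C₂H₆).
2.53 = √(M_X/30.07)
M_X = 30.07 × 2.53² = 30.07 × 6.401 = 192 g/mol

192 g/mol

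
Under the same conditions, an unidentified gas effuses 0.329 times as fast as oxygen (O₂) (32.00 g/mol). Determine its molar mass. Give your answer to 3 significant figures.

From Graham's law, rate_X/rate_O₂ = √(M_O₂/M_X).
0.329 = √(32.00/M_X)
M_X = 32.00 / 0.329² = 32.00 / 0.1082 = 296 g/mol

296 g/mol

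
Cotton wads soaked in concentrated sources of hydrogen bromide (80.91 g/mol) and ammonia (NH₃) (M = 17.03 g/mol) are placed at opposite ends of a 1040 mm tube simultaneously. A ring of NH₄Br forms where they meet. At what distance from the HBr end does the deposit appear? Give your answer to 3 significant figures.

Graham's law gives d_HBr/d_NH₃ = rate_HBr/rate_NH₃ = √(M_NH₃/M_HBr) = √(17.03/80.91) = 0.4588.
With d_HBr + d_NH₃ = 1040 mm, d_NH₃ = 1040/(1 + 0.4588) = 712.9 mm.
d_HBr = 1040 − 712.9 = 327 mm.

327 mm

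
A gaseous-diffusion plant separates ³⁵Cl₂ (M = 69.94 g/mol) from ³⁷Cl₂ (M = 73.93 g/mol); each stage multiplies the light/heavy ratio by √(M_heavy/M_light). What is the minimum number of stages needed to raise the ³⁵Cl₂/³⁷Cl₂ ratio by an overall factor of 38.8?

132

Per stage α = (73.93/69.94)^(1/2) = 1.05705^0.5, giving ln α = 0.02774.
Need α^N ≥ 38.8 ⇒ N ≥ ln(38.8) / ln α = 3.658 / 0.02774 = 131.88.
Rounding up, N = 132 stages.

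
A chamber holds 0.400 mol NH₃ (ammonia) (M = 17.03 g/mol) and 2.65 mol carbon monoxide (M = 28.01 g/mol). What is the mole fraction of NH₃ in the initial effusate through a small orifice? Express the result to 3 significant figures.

Effusion rate of each component ∝ n_i/√M_i (partial pressure × 1/√M).
Mole fraction of NH₃ in the effusate = (n_NH₃/√M_NH₃) / (n_NH₃/√M_NH₃ + n_CO/√M_CO)
= (0.400/√17.03) / (0.400/√17.03 + 2.65/√28.01) = 0.09693/(0.09693 + 0.5007) = 0.162.

0.162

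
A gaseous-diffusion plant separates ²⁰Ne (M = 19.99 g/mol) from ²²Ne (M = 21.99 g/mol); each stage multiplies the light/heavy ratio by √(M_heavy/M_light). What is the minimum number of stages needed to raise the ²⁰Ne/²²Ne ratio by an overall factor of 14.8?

Single-stage factor α = √(21.99/19.99), so ln α = ½ ln(1.10005) = 0.04768.
Need α^N ≥ 14.8 ⇒ N ≥ ln(14.8) / ln α = 2.695 / 0.04768 = 56.52.
So at least 57 stages are needed.

57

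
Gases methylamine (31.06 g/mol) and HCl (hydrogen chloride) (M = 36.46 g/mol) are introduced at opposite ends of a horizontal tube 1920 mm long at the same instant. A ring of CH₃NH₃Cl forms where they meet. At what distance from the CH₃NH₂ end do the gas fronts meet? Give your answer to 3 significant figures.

The fronts meet when d_CH₃NH₂ + d_HCl = L with d_CH₃NH₂/d_HCl = √(M_HCl/M_CH₃NH₂) (Graham's law). Here √(M_HCl/M_CH₃NH₂) = √(36.46/31.06) = 1.083.
With d_CH₃NH₂ + d_HCl = 1920 mm, d_HCl = 1920/(1 + 1.083) = 921.5 mm.
d_CH₃NH₂ = 1920 − 921.5 = 998 mm.

998 mm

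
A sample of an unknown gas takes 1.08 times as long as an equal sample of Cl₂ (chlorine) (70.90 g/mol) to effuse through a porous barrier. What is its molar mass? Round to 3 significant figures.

Graham's law gives t_X/t_Cl₂ = √(M_X/M_Cl₂).
1.08 = √(M_X/70.90)
M_X = 70.90 × 1.08² = 70.90 × 1.166 = 82.7 g/mol

82.7 g/mol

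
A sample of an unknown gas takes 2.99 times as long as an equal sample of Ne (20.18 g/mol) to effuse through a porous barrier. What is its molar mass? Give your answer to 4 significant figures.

Graham's law gives t_X/t_Ne = √(M_X/M_Ne).
2.99 = √(M_X/20.18)
M_X = 20.18 × 2.99² = 20.18 × 8.940 = 180.4 g/mol

180.4 g/mol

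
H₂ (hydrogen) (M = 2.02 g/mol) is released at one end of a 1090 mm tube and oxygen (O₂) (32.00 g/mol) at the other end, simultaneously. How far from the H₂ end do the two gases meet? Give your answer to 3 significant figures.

871 mm

The fronts meet when d_H₂ + d_O₂ = L with d_H₂/d_O₂ = √(M_O₂/M_H₂) (Graham's law). Here √(M_O₂/M_H₂) = √(32.00/2.02) = 3.980.
With d_H₂ + d_O₂ = 1090 mm, d_O₂ = 1090/(1 + 3.980) = 218.9 mm.
d_H₂ = 1090 − 218.9 = 871 mm.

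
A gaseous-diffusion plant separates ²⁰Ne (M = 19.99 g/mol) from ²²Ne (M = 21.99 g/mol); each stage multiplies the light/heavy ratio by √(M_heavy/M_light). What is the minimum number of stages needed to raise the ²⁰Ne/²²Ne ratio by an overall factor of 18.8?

Per stage α = (21.99/19.99)^(1/2) = 1.10005^0.5, giving ln α = 0.04768.
Need α^N ≥ 18.8 ⇒ N ≥ ln(18.8) / ln α = 2.934 / 0.04768 = 61.54.
Rounding up, N = 62 stages.

62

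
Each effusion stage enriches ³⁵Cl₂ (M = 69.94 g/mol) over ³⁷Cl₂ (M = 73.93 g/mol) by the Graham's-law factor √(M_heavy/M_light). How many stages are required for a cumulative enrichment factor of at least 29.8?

123

Single-stage factor α = √(73.93/69.94), so ln α = ½ ln(1.05705) = 0.02774.
Need α^N ≥ 29.8 ⇒ N ≥ ln(29.8) / ln α = 3.395 / 0.02774 = 122.37.
So at least 123 stages are needed.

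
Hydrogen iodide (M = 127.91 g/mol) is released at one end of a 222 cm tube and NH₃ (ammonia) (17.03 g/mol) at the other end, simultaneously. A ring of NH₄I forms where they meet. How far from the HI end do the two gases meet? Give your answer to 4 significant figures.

59.35 cm

Graham's law gives d_HI/d_NH₃ = rate_HI/rate_NH₃ = √(M_NH₃/M_HI) = √(17.03/127.91) = 0.3649.
With d_HI + d_NH₃ = 222 cm, d_NH₃ = 222/(1 + 0.3649) = 162.7 cm.
d_HI = 222 − 162.7 = 59.35 cm.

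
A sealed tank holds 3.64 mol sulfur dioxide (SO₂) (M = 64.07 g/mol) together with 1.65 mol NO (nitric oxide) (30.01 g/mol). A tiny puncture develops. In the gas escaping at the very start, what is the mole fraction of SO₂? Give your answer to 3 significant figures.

0.602

Effusion rate of each component ∝ n_i/√M_i (partial pressure × 1/√M).
x_SO₂(eff) = (n_SO₂/√M_SO₂) / (n_SO₂/√M_SO₂ + n_NO/√M_NO)
= (3.64/√64.07) / (3.64/√64.07 + 1.65/√30.01) = 0.4548/(0.4548 + 0.3012) = 0.602.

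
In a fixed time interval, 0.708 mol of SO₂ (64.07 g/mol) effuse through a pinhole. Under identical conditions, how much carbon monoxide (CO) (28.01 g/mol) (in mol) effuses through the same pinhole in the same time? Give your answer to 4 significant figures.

Using Graham's law: rate_CO/rate_SO₂ = √(M_SO₂/M_CO) = √(64.07/28.01) = √2.287 = 1.512.
So the amount for CO is 0.708 × 1.512 = 1.071 mol.

1.071 mol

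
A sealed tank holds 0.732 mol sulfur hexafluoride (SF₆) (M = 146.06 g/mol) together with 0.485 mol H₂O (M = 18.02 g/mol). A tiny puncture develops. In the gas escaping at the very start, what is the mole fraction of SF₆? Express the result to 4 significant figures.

Rate_i ∝ x_i/√M_i (Graham's law weighted by mole fraction), so the effusate composition follows n_i/√M_i.
So x_SF₆ in the escaping gas = (n_SF₆/√M_SF₆) / Σ(n_i/√M_i)
= (0.732/√146.06) / (0.732/√146.06 + 0.485/√18.02) = 0.06057/(0.06057 + 0.1143) = 0.3465.

0.3465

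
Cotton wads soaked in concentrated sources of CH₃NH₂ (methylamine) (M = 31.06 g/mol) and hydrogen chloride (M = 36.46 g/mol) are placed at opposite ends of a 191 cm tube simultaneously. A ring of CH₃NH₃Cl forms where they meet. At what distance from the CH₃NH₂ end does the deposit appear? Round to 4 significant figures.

Distances travelled in equal time are proportional to diffusion rates, so d_CH₃NH₂/d_HCl = √(M_HCl/M_CH₃NH₂) = √(36.46/31.06) = 1.083.
With d_CH₃NH₂ + d_HCl = 191 cm, d_HCl = 191/(1 + 1.083) = 91.68 cm.
d_CH₃NH₂ = 191 − 91.68 = 99.32 cm.

99.32 cm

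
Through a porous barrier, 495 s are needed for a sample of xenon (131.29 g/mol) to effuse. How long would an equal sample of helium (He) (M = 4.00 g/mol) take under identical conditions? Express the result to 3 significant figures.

From Graham's law, t_He/t_Xe = √(M_He/M_Xe) = √(4.00/131.29) = √0.03047 = 0.1745.
So the time for He is 495 × 0.1745 = 86.4 s.

86.4 s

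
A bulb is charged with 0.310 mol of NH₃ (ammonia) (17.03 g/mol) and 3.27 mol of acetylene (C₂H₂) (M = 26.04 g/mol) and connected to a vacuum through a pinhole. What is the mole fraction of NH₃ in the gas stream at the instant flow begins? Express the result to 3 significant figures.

0.105

Rate_i ∝ x_i/√M_i (Graham's law weighted by mole fraction), so the effusate composition follows n_i/√M_i.
x_NH₃(eff) = (n_NH₃/√M_NH₃) / (n_NH₃/√M_NH₃ + n_C₂H₂/√M_C₂H₂)
= (0.310/√17.03) / (0.310/√17.03 + 3.27/√26.04) = 0.07512/(0.07512 + 0.6408) = 0.105.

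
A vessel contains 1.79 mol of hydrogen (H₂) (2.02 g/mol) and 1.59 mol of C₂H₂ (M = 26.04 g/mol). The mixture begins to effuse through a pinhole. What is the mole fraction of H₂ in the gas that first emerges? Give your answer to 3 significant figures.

Effusion rate of each component ∝ n_i/√M_i (partial pressure × 1/√M).
x_H₂(eff) = (n_H₂/√M_H₂) / (n_H₂/√M_H₂ + n_C₂H₂/√M_C₂H₂)
= (1.79/√2.02) / (1.79/√2.02 + 1.59/√26.04) = 1.259/(1.259 + 0.3116) = 0.802.

0.802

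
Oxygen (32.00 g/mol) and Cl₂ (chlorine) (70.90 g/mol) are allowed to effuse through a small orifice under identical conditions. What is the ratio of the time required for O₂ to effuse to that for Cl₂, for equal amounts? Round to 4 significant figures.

0.6718

From Graham's law, t_O₂/t_Cl₂ = √(M_O₂/M_Cl₂) = √(32.00/70.90) = √0.4513 = 0.6718.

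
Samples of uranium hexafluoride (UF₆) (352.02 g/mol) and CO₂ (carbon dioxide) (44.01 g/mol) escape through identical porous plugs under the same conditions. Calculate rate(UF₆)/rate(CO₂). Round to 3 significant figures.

0.354

From Graham's law, rate_UF₆/rate_CO₂ = √(M_CO₂/M_UF₆) = √(44.01/352.02) = √0.1250 = 0.354.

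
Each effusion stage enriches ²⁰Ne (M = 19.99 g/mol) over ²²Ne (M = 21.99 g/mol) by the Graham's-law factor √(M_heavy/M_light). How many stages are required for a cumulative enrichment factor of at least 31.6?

Per stage α = (21.99/19.99)^(1/2) = 1.10005^0.5, giving ln α = 0.04768.
Need α^N ≥ 31.6 ⇒ N ≥ ln(31.6) / ln α = 3.453 / 0.04768 = 72.43.
Minimum whole number of stages: N = 73.

73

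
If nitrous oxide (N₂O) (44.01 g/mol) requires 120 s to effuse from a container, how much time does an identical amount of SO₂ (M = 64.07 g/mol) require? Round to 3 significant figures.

145 s

Since effusion rate ∝ 1/√M, t_SO₂/t_N₂O = √(M_SO₂/M_N₂O) = √(64.07/44.01) = √1.456 = 1.207.
So the time for SO₂ is 120 × 1.207 = 145 s.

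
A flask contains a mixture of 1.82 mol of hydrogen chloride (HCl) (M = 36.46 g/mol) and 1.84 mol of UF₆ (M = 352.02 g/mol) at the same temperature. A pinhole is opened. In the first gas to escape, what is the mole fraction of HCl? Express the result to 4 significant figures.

0.7545

Effusion rate of each component ∝ n_i/√M_i (partial pressure × 1/√M).
x_HCl(eff) = (n_HCl/√M_HCl) / (n_HCl/√M_HCl + n_UF₆/√M_UF₆)
= (1.82/√36.46) / (1.82/√36.46 + 1.84/√352.02) = 0.3014/(0.3014 + 0.09807) = 0.7545.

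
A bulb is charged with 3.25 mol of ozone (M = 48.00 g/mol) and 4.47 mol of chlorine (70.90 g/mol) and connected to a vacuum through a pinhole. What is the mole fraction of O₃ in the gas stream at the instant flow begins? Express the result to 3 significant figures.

Each component's effusion rate ∝ (its partial pressure)·(1/√M) ∝ n_i/√M_i.
Mole fraction of O₃ in the effusate = (n_O₃/√M_O₃) / (n_O₃/√M_O₃ + n_Cl₂/√M_Cl₂)
= (3.25/√48.00) / (3.25/√48.00 + 4.47/√70.90) = 0.4691/(0.4691 + 0.5309) = 0.469.

0.469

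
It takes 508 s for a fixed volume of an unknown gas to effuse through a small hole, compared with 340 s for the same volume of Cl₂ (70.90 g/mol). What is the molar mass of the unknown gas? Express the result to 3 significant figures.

By Graham's law, t_X/t_Cl₂ = √(M_X/M_Cl₂).
508/340 = 1.494 = √(M_X/70.90)
M_X = 70.90 × 1.494² = 70.90 × 2.232 = 158 g/mol

158 g/mol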